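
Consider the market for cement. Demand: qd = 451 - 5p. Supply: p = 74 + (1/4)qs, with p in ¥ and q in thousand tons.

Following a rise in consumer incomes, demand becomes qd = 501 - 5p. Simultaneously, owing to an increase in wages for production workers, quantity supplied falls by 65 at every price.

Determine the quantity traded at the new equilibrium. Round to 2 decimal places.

Before the shock: 451 - 5p = 4p - 296 ⇒ 747 = 9p ⇒ p = 83, q = 36.
The new curves are qd = 501 - 5p (demand) and qs = 4p - 361 (supply).
Clearing the new market: 501 - 5p = 4p - 361, so p = 862/9 ≈ 95.7778 and q = 199/9 ≈ 22.1111.

22.11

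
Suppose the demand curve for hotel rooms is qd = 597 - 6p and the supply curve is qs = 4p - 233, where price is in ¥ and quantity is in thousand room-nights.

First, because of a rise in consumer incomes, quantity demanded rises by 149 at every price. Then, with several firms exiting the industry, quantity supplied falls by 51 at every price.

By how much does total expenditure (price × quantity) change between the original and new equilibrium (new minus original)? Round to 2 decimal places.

+4967.00

Solve the original market: 597 - 6p = 4p - 233, hence p = 83 and q = 99.
With the change applied: demand qd = 746 - 6p, supply qs = 4p - 284.
Clearing the new market: 746 - 6p = 4p - 284, so p = 103 and q = 128.
Expenditure moves from 83×99 = 8217 to 103×128 = 13184; change = +4967.00.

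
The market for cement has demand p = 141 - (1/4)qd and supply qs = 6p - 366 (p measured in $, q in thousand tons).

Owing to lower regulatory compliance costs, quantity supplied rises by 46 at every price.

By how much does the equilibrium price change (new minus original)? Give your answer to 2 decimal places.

Original equilibrium: 564 - 4p = 6p - 366 gives 930 = 10p, so p = 93 and q = 192.
After the shift, demand is qd = 564 - 4p and supply is qs = 6p - 320.
Equate the new curves: 564 - 4p = 6p - 320, giving 884 = 10p, p = 88.4, q = 210.4.
Δp = 88.4 − 93 = -4.60.

-4.60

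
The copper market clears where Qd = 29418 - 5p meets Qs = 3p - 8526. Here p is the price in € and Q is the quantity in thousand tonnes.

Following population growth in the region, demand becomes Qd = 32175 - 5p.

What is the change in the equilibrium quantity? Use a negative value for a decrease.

Before the shock: 29418 - 5p = 3p - 8526 ⇒ 37944 = 8p ⇒ p = 4743, Q = 5703.
After the shift, demand is Qd = 32175 - 5p and supply is Qs = 3p - 8526.
Clearing the new market: 32175 - 5p = 3p - 8526, so p = 5087.625 and Q = 6736.875.
ΔQ = 6736.875 − 5703 = +1033.875.

+1033.875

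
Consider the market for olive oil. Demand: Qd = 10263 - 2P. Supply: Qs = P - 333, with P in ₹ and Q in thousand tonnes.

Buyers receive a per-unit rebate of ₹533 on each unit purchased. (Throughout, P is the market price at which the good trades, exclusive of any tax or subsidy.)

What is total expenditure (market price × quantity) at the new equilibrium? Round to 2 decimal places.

Before the shock: 10263 - 2P = P - 333 ⇒ 10596 = 3P ⇒ P = 3532, Q = 3199.
Since buyers' out-of-pocket price is the market price minus the rebate, the effective demand curve becomes Qd = 11329 - 2P.
Setting them equal: 11329 - 2P = P - 333 → 11662 = 3P, so P = 11662/3 ≈ 3887.3333 and Q = 10663/3 ≈ 3554.3333.
New expenditure = 3887.3333 × 3554.3333 = 13816878.44.

13816878.44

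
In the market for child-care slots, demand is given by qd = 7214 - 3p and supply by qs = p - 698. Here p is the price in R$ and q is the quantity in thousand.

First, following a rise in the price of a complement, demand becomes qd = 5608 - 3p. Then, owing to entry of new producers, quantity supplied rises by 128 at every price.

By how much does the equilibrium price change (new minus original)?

Before the shock: 7214 - 3p = p - 698 ⇒ 7912 = 4p ⇒ p = 1978, q = 1280.
The new curves are qd = 5608 - 3p (demand) and qs = p - 570 (supply).
Clearing the new market: 5608 - 3p = p - 570, so p = 1544.5 and q = 974.5.
Δp = 1544.5 − 1978 = -433.5.

-433.5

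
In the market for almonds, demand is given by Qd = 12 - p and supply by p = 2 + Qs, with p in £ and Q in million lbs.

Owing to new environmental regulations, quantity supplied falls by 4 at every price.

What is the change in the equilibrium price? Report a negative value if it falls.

+2

Solve the original market: 12 - p = p - 2, hence p = 7 and Q = 5.
After the shift, demand is Qd = 12 - p and supply is Qs = p - 6.
Equate the new curves: 12 - p = p - 6, giving 18 = 2p, p = 9, Q = 3.
Δp = 9 − 7 = +2.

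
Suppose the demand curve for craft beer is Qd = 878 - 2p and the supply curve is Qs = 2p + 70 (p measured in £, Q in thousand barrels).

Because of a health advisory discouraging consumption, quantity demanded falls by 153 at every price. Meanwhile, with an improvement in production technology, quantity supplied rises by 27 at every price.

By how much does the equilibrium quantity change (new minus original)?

Before the shock: 878 - 2p = 2p + 70 ⇒ 808 = 4p ⇒ p = 202, Q = 474.
The shock moves the curves to Qd = 725 - 2p and Qs = 2p + 97.
Clearing the new market: 725 - 2p = 2p + 97, so p = 157 and Q = 411.
ΔQ = 411 − 474 = -63.

-63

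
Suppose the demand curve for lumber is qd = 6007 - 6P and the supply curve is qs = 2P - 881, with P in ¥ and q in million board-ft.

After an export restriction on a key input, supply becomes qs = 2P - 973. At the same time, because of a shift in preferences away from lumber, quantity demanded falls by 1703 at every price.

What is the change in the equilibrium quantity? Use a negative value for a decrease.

Solve the original market: 6007 - 6P = 2P - 881, hence P = 861 and q = 841.
The new curves are qd = 4304 - 6P (demand) and qs = 2P - 973 (supply).
New equilibrium: 4304 - 6P = 2P - 973 ⇒ 5277 = 8P ⇒ P = 659.625, q = 346.25.
Δq = 346.25 − 841 = -494.75.

-494.75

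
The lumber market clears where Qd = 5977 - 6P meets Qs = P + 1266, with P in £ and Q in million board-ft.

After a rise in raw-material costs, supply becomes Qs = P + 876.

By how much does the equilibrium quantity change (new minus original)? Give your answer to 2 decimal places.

Before the shock: 5977 - 6P = P + 1266 ⇒ 4711 = 7P ⇒ P = 673, Q = 1939.
After the shift, demand is Qd = 5977 - 6P and supply is Qs = P + 876.
New equilibrium: 5977 - 6P = P + 876 ⇒ 5101 = 7P ⇒ P = 5101/7 ≈ 728.7143, Q = 11233/7 ≈ 1604.7143.
ΔQ = 1604.7143 − 1939 = -334.29.

-334.29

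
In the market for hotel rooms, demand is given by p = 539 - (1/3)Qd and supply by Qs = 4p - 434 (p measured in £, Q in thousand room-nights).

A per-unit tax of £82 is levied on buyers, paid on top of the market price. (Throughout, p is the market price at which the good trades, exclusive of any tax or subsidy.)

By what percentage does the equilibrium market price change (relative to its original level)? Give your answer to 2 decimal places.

Initially, 1617 - 3p = 4p - 434, so 2051 = 7p and p = 293, Q = 738.
Since buyers pay the price plus the tax, the effective demand curve becomes Qd = 1371 - 3p.
Setting them equal: 1371 - 3p = 4p - 434 → 1805 = 7p, so p = 1805/7 ≈ 257.8571 and Q = 4182/7 ≈ 597.4286.
%Δp = (257.8571 − 293) / 293 × 100 = -11.99%.

-11.99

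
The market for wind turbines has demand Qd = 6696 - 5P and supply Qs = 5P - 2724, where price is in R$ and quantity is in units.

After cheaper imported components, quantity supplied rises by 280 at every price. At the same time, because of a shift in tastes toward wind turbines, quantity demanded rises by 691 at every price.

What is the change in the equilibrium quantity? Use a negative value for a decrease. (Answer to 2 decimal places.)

Original equilibrium: 6696 - 5P = 5P - 2724 gives 9420 = 10P, so P = 942 and Q = 1986.
After the shift, demand is Qd = 7387 - 5P and supply is Qs = 5P - 2444.
New equilibrium: 7387 - 5P = 5P - 2444 ⇒ 9831 = 10P ⇒ P = 983.1, Q = 2471.5.
ΔQ = 2471.5 − 1986 = +485.50.

+485.50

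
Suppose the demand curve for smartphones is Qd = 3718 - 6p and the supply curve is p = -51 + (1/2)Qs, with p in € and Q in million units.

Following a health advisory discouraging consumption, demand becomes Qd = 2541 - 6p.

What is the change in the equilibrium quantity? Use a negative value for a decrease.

-294.25

Initially, 3718 - 6p = 2p + 102, so 3616 = 8p and p = 452, Q = 1006.
The shock moves the curves to Qd = 2541 - 6p and Qs = 2p + 102.
Setting them equal: 2541 - 6p = 2p + 102 → 2439 = 8p, so p = 304.875 and Q = 711.75.
ΔQ = 711.75 − 1006 = -294.25.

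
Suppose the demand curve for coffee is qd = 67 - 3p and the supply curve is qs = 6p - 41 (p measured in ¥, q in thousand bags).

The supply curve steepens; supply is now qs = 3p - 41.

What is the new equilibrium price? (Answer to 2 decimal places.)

Initially, 67 - 3p = 6p - 41, so 108 = 9p and p = 12, q = 31.
With the change applied: demand qd = 67 - 3p, supply qs = 3p - 41.
Clearing the new market: 67 - 3p = 3p - 41, so p = 18 and q = 13.

18.00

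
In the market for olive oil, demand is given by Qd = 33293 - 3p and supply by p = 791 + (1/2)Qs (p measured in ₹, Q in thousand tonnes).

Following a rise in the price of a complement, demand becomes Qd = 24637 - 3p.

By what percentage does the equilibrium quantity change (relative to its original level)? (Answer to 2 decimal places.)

Before the shock: 33293 - 3p = 2p - 1582 ⇒ 34875 = 5p ⇒ p = 6975, Q = 12368.
After the shift, demand is Qd = 24637 - 3p and supply is Qs = 2p - 1582.
Setting them equal: 24637 - 3p = 2p - 1582 → 26219 = 5p, so p = 5243.8 and Q = 8905.6.
%ΔQ = (8905.6 − 12368) / 12368 × 100 = -27.99%.

-27.99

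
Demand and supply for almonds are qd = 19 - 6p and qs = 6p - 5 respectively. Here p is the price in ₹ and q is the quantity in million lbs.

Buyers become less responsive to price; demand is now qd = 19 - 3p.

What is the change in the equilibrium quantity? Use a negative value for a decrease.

Original equilibrium: 19 - 6p = 6p - 5 gives 24 = 12p, so p = 2 and q = 7.
The new curves are qd = 19 - 3p (demand) and qs = 6p - 5 (supply).
Clearing the new market: 19 - 3p = 6p - 5, so p = 8/3 ≈ 2.6667 and q = 11.
Δq = 11 − 7 = +4.

+4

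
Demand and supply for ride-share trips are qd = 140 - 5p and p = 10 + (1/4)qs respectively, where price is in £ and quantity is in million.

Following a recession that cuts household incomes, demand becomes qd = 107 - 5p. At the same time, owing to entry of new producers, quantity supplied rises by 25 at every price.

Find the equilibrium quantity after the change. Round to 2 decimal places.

Original equilibrium: 140 - 5p = 4p - 40 gives 180 = 9p, so p = 20 and q = 40.
After the shift, demand is qd = 107 - 5p and supply is qs = 4p - 15.
Equate the new curves: 107 - 5p = 4p - 15, giving 122 = 9p, p = 122/9 ≈ 13.5556, q = 353/9 ≈ 39.2222.

39.22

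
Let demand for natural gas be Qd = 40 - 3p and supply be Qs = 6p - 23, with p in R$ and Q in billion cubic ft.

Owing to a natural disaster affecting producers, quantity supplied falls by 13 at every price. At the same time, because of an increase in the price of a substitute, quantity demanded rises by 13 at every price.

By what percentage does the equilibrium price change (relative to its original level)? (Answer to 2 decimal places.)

Initially, 40 - 3p = 6p - 23, so 63 = 9p and p = 7, Q = 19.
After the shift, demand is Qd = 53 - 3p and supply is Qs = 6p - 36.
Equate the new curves: 53 - 3p = 6p - 36, giving 89 = 9p, p = 89/9 ≈ 9.8889, Q = 70/3 ≈ 23.3333.
%Δp = (9.8889 − 7) / 7 × 100 = +41.27%.

+41.27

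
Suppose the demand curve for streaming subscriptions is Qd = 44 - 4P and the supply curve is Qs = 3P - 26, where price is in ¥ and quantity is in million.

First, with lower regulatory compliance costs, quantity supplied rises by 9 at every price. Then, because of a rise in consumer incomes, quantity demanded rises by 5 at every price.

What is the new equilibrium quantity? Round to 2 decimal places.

Original equilibrium: 44 - 4P = 3P - 26 gives 70 = 7P, so P = 10 and Q = 4.
The shock moves the curves to Qd = 49 - 4P and Qs = 3P - 17.
Clearing the new market: 49 - 4P = 3P - 17, so P = 66/7 ≈ 9.4286 and Q = 79/7 ≈ 11.2857.

11.29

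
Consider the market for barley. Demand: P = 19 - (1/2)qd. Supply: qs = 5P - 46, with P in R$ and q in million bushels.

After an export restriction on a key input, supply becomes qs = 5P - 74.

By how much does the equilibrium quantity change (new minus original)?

-8

Before the shock: 38 - 2P = 5P - 46 ⇒ 84 = 7P ⇒ P = 12, q = 14.
The shock moves the curves to qd = 38 - 2P and qs = 5P - 74.
New equilibrium: 38 - 2P = 5P - 74 ⇒ 112 = 7P ⇒ P = 16, q = 6.
Δq = 6 − 14 = -8.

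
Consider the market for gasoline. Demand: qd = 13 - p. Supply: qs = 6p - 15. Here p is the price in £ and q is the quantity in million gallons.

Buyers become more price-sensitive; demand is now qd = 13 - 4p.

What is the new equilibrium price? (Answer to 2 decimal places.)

Initially, 13 - p = 6p - 15, so 28 = 7p and p = 4, q = 9.
After the shift, demand is qd = 13 - 4p and supply is qs = 6p - 15.
Setting them equal: 13 - 4p = 6p - 15 → 28 = 10p, so p = 2.8 and q = 1.8.

2.80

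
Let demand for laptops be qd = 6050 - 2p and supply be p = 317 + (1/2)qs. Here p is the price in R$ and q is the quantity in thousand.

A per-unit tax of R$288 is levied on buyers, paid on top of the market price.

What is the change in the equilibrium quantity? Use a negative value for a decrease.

Initially, 6050 - 2p = 2p - 634, so 6684 = 4p and p = 1671, q = 2708.
Since buyers pay the price plus the tax, the effective demand curve becomes qd = 5474 - 2p.
Clearing the new market: 5474 - 2p = 2p - 634, so p = 1527 and q = 2420.
Δq = 2420 − 2708 = -288.

-288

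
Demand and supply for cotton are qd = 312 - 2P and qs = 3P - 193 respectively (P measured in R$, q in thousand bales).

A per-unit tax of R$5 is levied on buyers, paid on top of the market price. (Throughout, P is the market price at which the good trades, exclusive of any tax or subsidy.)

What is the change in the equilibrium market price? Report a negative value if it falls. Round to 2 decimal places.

-2.00

Solve the original market: 312 - 2P = 3P - 193, hence P = 101 and q = 110.
Since buyers pay the price plus the tax, the effective demand curve becomes qd = 302 - 2P.
Setting them equal: 302 - 2P = 3P - 193 → 495 = 5P, so P = 99 and q = 104.
ΔP = 99 − 101 = -2.00.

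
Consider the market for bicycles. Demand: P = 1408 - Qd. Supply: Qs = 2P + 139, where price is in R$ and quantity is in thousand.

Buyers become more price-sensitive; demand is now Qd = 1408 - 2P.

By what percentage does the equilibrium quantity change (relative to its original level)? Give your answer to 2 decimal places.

-21.47

Solve the original market: 1408 - P = 2P + 139, hence P = 423 and Q = 985.
After the shift, demand is Qd = 1408 - 2P and supply is Qs = 2P + 139.
Setting them equal: 1408 - 2P = 2P + 139 → 1269 = 4P, so P = 317.25 and Q = 773.5.
%ΔQ = (773.5 − 985) / 985 × 100 = -21.47%.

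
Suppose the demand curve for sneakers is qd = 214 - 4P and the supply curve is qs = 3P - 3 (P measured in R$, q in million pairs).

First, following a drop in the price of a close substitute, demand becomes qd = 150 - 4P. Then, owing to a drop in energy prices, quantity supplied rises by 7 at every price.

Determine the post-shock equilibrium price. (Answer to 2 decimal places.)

Initially, 214 - 4P = 3P - 3, so 217 = 7P and P = 31, q = 90.
With the change applied: demand qd = 150 - 4P, supply qs = 3P + 4.
Clearing the new market: 150 - 4P = 3P + 4, so P = 146/7 ≈ 20.8571 and q = 466/7 ≈ 66.5714.

20.86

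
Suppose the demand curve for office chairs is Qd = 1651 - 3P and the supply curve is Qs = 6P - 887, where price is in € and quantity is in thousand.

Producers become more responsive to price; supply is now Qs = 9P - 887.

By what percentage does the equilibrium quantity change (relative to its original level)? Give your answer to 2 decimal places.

+26.27

Initially, 1651 - 3P = 6P - 887, so 2538 = 9P and P = 282, Q = 805.
After the shift, demand is Qd = 1651 - 3P and supply is Qs = 9P - 887.
Setting them equal: 1651 - 3P = 9P - 887 → 2538 = 12P, so P = 211.5 and Q = 1016.5.
%ΔQ = (1016.5 − 805) / 805 × 100 = +26.27%.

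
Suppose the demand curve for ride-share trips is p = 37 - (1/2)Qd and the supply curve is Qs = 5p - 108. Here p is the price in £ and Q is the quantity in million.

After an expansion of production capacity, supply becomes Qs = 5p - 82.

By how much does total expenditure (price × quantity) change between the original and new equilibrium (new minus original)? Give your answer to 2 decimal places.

Initially, 74 - 2p = 5p - 108, so 182 = 7p and p = 26, Q = 22.
With the change applied: demand Qd = 74 - 2p, supply Qs = 5p - 82.
New equilibrium: 74 - 2p = 5p - 82 ⇒ 156 = 7p ⇒ p = 156/7 ≈ 22.2857, Q = 206/7 ≈ 29.4286.
Expenditure moves from 26×22 = 572 to 22.2857×29.4286 = 655.8367; change = +83.84.

+83.84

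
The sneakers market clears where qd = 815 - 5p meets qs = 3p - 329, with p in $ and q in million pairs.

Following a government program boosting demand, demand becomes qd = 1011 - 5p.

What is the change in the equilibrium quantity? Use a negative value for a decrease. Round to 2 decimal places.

Initially, 815 - 5p = 3p - 329, so 1144 = 8p and p = 143, q = 100.
With the change applied: demand qd = 1011 - 5p, supply qs = 3p - 329.
Equate the new curves: 1011 - 5p = 3p - 329, giving 1340 = 8p, p = 167.5, q = 173.5.
Δq = 173.5 − 100 = +73.50.

+73.50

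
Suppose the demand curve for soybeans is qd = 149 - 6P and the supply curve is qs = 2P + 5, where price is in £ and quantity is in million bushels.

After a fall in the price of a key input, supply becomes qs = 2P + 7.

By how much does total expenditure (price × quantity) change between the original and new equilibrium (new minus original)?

+16.375

Initially, 149 - 6P = 2P + 5, so 144 = 8P and P = 18, q = 41.
After the shift, demand is qd = 149 - 6P and supply is qs = 2P + 7.
New equilibrium: 149 - 6P = 2P + 7 ⇒ 142 = 8P ⇒ P = 17.75, q = 42.5.
Expenditure moves from 18×41 = 738 to 17.75×42.5 = 754.375; change = +16.375.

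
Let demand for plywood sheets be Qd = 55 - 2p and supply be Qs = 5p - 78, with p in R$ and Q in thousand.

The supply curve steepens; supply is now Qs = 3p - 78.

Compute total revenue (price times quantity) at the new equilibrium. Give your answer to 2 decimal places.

47.88

Before the shock: 55 - 2p = 5p - 78 ⇒ 133 = 7p ⇒ p = 19, Q = 17.
After the shift, demand is Qd = 55 - 2p and supply is Qs = 3p - 78.
New equilibrium: 55 - 2p = 3p - 78 ⇒ 133 = 5p ⇒ p = 26.6, Q = 1.8.
New expenditure = 26.6 × 1.8 = 47.88.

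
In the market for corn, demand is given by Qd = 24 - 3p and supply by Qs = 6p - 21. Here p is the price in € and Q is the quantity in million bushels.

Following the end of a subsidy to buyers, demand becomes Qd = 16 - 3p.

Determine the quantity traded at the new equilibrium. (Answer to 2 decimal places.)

Before the shock: 24 - 3p = 6p - 21 ⇒ 45 = 9p ⇒ p = 5, Q = 9.
The new curves are Qd = 16 - 3p (demand) and Qs = 6p - 21 (supply).
Clearing the new market: 16 - 3p = 6p - 21, so p = 37/9 ≈ 4.1111 and Q = 11/3 ≈ 3.6667.

3.67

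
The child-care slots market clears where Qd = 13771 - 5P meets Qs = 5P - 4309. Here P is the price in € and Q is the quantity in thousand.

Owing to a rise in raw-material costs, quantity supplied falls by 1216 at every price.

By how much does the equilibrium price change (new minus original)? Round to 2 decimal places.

Initially, 13771 - 5P = 5P - 4309, so 18080 = 10P and P = 1808, Q = 4731.
The new curves are Qd = 13771 - 5P (demand) and Qs = 5P - 5525 (supply).
Clearing the new market: 13771 - 5P = 5P - 5525, so P = 1929.6 and Q = 4123.
ΔP = 1929.6 − 1808 = +121.60.

+121.60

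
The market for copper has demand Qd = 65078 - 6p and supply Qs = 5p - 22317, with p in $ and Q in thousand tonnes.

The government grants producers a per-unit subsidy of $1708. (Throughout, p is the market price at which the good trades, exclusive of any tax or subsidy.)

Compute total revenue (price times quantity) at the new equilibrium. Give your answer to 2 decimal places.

158184433.39

Before the shock: 65078 - 6p = 5p - 22317 ⇒ 87395 = 11p ⇒ p = 7945, Q = 17408.
Since sellers receive the price plus the subsidy, the effective supply curve becomes Qs = 5p - 13777.
Equate the new curves: 65078 - 6p = 5p - 13777, giving 78855 = 11p, p = 78855/11 ≈ 7168.6364, Q = 242728/11 ≈ 22066.1818.
New expenditure = 7168.6364 × 22066.1818 = 158184433.39.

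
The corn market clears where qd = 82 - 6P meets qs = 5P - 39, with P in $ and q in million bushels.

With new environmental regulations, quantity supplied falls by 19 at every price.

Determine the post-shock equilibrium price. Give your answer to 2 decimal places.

Original equilibrium: 82 - 6P = 5P - 39 gives 121 = 11P, so P = 11 and q = 16.
The shock moves the curves to qd = 82 - 6P and qs = 5P - 58.
Setting them equal: 82 - 6P = 5P - 58 → 140 = 11P, so P = 140/11 ≈ 12.7273 and q = 62/11 ≈ 5.6364.

12.73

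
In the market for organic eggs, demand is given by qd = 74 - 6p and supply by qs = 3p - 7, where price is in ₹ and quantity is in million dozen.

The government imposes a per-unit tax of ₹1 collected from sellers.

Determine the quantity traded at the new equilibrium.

18

Original equilibrium: 74 - 6p = 3p - 7 gives 81 = 9p, so p = 9 and q = 20.
Since sellers keep the price net of the tax, the effective supply curve becomes qs = 3p - 10.
Equate the new curves: 74 - 6p = 3p - 10, giving 84 = 9p, p = 28/3 ≈ 9.3333, q = 18.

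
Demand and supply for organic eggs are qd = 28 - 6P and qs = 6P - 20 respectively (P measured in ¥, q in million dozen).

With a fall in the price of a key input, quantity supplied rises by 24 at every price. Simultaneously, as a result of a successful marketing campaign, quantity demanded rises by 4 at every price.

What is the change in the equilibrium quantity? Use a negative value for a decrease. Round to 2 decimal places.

Solve the original market: 28 - 6P = 6P - 20, hence P = 4 and q = 4.
After the shift, demand is qd = 32 - 6P and supply is qs = 6P + 4.
New equilibrium: 32 - 6P = 6P + 4 ⇒ 28 = 12P ⇒ P = 7/3 ≈ 2.3333, q = 18.
Δq = 18 − 4 = +14.00.

+14.00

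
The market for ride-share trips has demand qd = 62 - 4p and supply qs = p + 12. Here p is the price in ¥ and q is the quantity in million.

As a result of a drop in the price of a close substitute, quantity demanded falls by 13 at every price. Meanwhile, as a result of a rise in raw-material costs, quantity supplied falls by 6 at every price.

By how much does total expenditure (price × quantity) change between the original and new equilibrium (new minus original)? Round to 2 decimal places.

Initially, 62 - 4p = p + 12, so 50 = 5p and p = 10, q = 22.
With the change applied: demand qd = 49 - 4p, supply qs = p + 6.
New equilibrium: 49 - 4p = p + 6 ⇒ 43 = 5p ⇒ p = 8.6, q = 14.6.
Expenditure moves from 10×22 = 220 to 8.6×14.6 = 125.56; change = -94.44.

-94.44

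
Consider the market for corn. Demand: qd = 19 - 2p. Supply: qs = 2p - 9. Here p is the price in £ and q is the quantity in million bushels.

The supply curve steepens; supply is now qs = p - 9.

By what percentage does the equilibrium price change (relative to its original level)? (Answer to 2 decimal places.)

Initially, 19 - 2p = 2p - 9, so 28 = 4p and p = 7, q = 5.
After the shift, demand is qd = 19 - 2p and supply is qs = p - 9.
Setting them equal: 19 - 2p = p - 9 → 28 = 3p, so p = 28/3 ≈ 9.3333 and q = 1/3 ≈ 0.3333.
%Δp = (9.3333 − 7) / 7 × 100 = +33.33%.

+33.33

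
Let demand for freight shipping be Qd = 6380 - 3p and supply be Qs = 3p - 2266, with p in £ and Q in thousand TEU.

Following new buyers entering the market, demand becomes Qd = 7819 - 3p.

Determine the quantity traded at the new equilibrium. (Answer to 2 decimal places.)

Original equilibrium: 6380 - 3p = 3p - 2266 gives 8646 = 6p, so p = 1441 and Q = 2057.
The shock moves the curves to Qd = 7819 - 3p and Qs = 3p - 2266.
Clearing the new market: 7819 - 3p = 3p - 2266, so p = 10085/6 ≈ 1680.8333 and Q = 2776.5.

2776.50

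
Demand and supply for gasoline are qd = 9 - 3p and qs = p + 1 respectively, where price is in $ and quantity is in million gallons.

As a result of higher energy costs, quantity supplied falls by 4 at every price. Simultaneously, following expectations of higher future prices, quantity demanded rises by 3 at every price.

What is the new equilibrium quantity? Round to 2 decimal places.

Before the shock: 9 - 3p = p + 1 ⇒ 8 = 4p ⇒ p = 2, q = 3.
After the shift, demand is qd = 12 - 3p and supply is qs = p - 3.
New equilibrium: 12 - 3p = p - 3 ⇒ 15 = 4p ⇒ p = 3.75, q = 0.75.

0.75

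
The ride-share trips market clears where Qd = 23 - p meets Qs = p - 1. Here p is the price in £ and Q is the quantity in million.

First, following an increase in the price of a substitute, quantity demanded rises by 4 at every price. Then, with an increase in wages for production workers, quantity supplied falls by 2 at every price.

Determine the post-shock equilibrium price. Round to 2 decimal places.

15.00

Initially, 23 - p = p - 1, so 24 = 2p and p = 12, Q = 11.
The shock moves the curves to Qd = 27 - p and Qs = p - 3.
Setting them equal: 27 - p = p - 3 → 30 = 2p, so p = 15 and Q = 12.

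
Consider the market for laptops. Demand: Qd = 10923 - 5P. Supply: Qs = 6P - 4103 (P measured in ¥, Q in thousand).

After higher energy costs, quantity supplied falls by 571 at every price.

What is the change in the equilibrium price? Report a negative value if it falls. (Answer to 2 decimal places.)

+51.91

Original equilibrium: 10923 - 5P = 6P - 4103 gives 15026 = 11P, so P = 1366 and Q = 4093.
After the shift, demand is Qd = 10923 - 5P and supply is Qs = 6P - 4674.
Setting them equal: 10923 - 5P = 6P - 4674 → 15597 = 11P, so P = 15597/11 ≈ 1417.9091 and Q = 42168/11 ≈ 3833.4545.
ΔP = 1417.9091 − 1366 = +51.91.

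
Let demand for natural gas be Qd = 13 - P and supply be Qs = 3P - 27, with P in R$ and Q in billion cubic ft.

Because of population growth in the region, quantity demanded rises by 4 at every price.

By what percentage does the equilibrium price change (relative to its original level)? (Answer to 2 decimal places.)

+10.00

Solve the original market: 13 - P = 3P - 27, hence P = 10 and Q = 3.
The shock moves the curves to Qd = 17 - P and Qs = 3P - 27.
Setting them equal: 17 - P = 3P - 27 → 44 = 4P, so P = 11 and Q = 6.
%ΔP = (11 − 10) / 10 × 100 = +10.00%.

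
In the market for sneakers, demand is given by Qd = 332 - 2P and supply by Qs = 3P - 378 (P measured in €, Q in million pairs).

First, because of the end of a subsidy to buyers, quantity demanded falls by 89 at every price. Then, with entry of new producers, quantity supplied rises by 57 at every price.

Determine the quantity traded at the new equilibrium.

17.4

Initially, 332 - 2P = 3P - 378, so 710 = 5P and P = 142, Q = 48.
After the shift, demand is Qd = 243 - 2P and supply is Qs = 3P - 321.
Clearing the new market: 243 - 2P = 3P - 321, so P = 112.8 and Q = 17.4.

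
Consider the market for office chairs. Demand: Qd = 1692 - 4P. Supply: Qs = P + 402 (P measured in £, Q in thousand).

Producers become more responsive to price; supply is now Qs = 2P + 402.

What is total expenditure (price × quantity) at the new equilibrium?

Original equilibrium: 1692 - 4P = P + 402 gives 1290 = 5P, so P = 258 and Q = 660.
The new curves are Qd = 1692 - 4P (demand) and Qs = 2P + 402 (supply).
Setting them equal: 1692 - 4P = 2P + 402 → 1290 = 6P, so P = 215 and Q = 832.
New expenditure = 215 × 832 = 178880.

178880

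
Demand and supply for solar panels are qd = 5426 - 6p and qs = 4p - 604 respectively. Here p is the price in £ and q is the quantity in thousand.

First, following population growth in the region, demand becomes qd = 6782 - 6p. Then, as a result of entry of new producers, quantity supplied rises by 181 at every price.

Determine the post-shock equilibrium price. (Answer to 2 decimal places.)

720.50

Solve the original market: 5426 - 6p = 4p - 604, hence p = 603 and q = 1808.
The new curves are qd = 6782 - 6p (demand) and qs = 4p - 423 (supply).
Setting them equal: 6782 - 6p = 4p - 423 → 7205 = 10p, so p = 720.5 and q = 2459.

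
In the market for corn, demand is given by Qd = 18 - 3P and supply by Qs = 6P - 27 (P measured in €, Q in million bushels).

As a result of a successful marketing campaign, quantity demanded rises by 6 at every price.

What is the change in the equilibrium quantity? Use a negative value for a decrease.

+4

Initially, 18 - 3P = 6P - 27, so 45 = 9P and P = 5, Q = 3.
The new curves are Qd = 24 - 3P (demand) and Qs = 6P - 27 (supply).
New equilibrium: 24 - 3P = 6P - 27 ⇒ 51 = 9P ⇒ P = 17/3 ≈ 5.6667, Q = 7.
ΔQ = 7 − 3 = +4.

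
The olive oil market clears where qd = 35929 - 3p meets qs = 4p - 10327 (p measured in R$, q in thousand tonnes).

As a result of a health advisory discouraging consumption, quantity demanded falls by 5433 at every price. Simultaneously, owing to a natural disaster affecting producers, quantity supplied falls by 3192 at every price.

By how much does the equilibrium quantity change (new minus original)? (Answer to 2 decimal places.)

-4472.57

Original equilibrium: 35929 - 3p = 4p - 10327 gives 46256 = 7p, so p = 6608 and q = 16105.
The shock moves the curves to qd = 30496 - 3p and qs = 4p - 13519.
Clearing the new market: 30496 - 3p = 4p - 13519, so p = 44015/7 ≈ 6287.8571 and q = 81427/7 ≈ 11632.4286.
Δq = 11632.4286 − 16105 = -4472.57.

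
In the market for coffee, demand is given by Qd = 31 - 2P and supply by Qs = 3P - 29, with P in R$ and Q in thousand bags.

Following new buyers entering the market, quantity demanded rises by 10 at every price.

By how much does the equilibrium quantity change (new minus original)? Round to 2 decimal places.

+6.00

Before the shock: 31 - 2P = 3P - 29 ⇒ 60 = 5P ⇒ P = 12, Q = 7.
The new curves are Qd = 41 - 2P (demand) and Qs = 3P - 29 (supply).
Clearing the new market: 41 - 2P = 3P - 29, so P = 14 and Q = 13.
ΔQ = 13 − 7 = +6.00.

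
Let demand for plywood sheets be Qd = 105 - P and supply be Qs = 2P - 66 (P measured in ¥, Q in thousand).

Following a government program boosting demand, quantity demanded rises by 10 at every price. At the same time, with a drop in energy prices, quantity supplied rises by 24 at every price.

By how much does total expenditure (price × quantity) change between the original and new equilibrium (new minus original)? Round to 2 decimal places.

+543.56

Initially, 105 - P = 2P - 66, so 171 = 3P and P = 57, Q = 48.
The new curves are Qd = 115 - P (demand) and Qs = 2P - 42 (supply).
Clearing the new market: 115 - P = 2P - 42, so P = 157/3 ≈ 52.3333 and Q = 188/3 ≈ 62.6667.
Expenditure moves from 57×48 = 2736 to 52.3333×62.6667 = 3279.5556; change = +543.56.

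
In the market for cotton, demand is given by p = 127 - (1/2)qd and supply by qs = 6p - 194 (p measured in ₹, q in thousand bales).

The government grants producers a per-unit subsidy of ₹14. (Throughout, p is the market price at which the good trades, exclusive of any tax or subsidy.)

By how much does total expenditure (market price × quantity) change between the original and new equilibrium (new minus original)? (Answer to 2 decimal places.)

-535.50

Original equilibrium: 254 - 2p = 6p - 194 gives 448 = 8p, so p = 56 and q = 142.
Since sellers receive the price plus the subsidy, the effective supply curve becomes qs = 6p - 110.
Clearing the new market: 254 - 2p = 6p - 110, so p = 45.5 and q = 163.
Expenditure moves from 56×142 = 7952 to 45.5×163 = 7416.5; change = -535.50.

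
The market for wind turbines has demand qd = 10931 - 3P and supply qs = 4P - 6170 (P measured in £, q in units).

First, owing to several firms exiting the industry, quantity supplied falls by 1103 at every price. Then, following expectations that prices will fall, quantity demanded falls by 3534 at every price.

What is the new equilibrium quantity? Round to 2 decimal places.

Initially, 10931 - 3P = 4P - 6170, so 17101 = 7P and P = 2443, q = 3602.
The new curves are qd = 7397 - 3P (demand) and qs = 4P - 7273 (supply).
Clearing the new market: 7397 - 3P = 4P - 7273, so P = 14670/7 ≈ 2095.7143 and q = 7769/7 ≈ 1109.8571.

1109.86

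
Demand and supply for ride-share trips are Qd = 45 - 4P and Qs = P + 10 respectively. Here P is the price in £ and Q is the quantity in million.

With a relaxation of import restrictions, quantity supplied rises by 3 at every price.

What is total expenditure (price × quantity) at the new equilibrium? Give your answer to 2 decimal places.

Initially, 45 - 4P = P + 10, so 35 = 5P and P = 7, Q = 17.
The new curves are Qd = 45 - 4P (demand) and Qs = P + 13 (supply).
New equilibrium: 45 - 4P = P + 13 ⇒ 32 = 5P ⇒ P = 6.4, Q = 19.4.
New expenditure = 6.4 × 19.4 = 124.16.

124.16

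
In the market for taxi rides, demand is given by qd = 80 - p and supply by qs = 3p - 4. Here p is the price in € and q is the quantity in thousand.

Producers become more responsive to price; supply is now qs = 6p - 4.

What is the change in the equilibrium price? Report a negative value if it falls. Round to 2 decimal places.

Initially, 80 - p = 3p - 4, so 84 = 4p and p = 21, q = 59.
With the change applied: demand qd = 80 - p, supply qs = 6p - 4.
Clearing the new market: 80 - p = 6p - 4, so p = 12 and q = 68.
Δp = 12 − 21 = -9.00.

-9.00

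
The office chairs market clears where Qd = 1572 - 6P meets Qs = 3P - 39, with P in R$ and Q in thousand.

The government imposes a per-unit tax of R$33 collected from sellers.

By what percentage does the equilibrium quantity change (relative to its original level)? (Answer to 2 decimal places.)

-13.25

Original equilibrium: 1572 - 6P = 3P - 39 gives 1611 = 9P, so P = 179 and Q = 498.
Since sellers keep the price net of the tax, the effective supply curve becomes Qs = 3P - 138.
Clearing the new market: 1572 - 6P = 3P - 138, so P = 190 and Q = 432.
%ΔQ = (432 − 498) / 498 × 100 = -13.25%.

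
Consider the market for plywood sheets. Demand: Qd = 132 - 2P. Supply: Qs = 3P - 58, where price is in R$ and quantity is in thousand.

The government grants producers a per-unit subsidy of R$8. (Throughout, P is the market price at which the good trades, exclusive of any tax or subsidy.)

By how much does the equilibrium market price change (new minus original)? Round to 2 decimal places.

Initially, 132 - 2P = 3P - 58, so 190 = 5P and P = 38, Q = 56.
Since sellers receive the price plus the subsidy, the effective supply curve becomes Qs = 3P - 34.
Clearing the new market: 132 - 2P = 3P - 34, so P = 33.2 and Q = 65.6.
ΔP = 33.2 − 38 = -4.80.

-4.80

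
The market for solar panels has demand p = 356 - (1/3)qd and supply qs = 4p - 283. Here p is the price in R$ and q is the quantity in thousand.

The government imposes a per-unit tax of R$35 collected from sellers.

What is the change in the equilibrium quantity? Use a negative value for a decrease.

-60

Solve the original market: 1068 - 3p = 4p - 283, hence p = 193 and q = 489.
Since sellers keep the price net of the tax, the effective supply curve becomes qs = 4p - 423.
Setting them equal: 1068 - 3p = 4p - 423 → 1491 = 7p, so p = 213 and q = 429.
Δq = 429 − 489 = -60.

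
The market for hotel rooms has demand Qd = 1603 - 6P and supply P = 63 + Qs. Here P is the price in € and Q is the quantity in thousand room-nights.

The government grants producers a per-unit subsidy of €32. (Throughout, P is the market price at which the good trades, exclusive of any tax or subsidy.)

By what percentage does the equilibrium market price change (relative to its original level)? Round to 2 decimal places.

-1.92

Solve the original market: 1603 - 6P = P - 63, hence P = 238 and Q = 175.
Since sellers receive the price plus the subsidy, the effective supply curve becomes Qs = P - 31.
Equate the new curves: 1603 - 6P = P - 31, giving 1634 = 7P, P = 1634/7 ≈ 233.4286, Q = 1417/7 ≈ 202.4286.
%ΔP = (233.4286 − 238) / 238 × 100 = -1.92%.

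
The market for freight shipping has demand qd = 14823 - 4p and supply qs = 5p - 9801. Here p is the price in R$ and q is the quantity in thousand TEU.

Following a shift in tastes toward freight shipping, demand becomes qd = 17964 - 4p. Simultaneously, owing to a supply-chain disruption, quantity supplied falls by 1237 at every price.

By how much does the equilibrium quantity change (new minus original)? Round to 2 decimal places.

+1195.22

Before the shock: 14823 - 4p = 5p - 9801 ⇒ 24624 = 9p ⇒ p = 2736, q = 3879.
After the shift, demand is qd = 17964 - 4p and supply is qs = 5p - 11038.
Clearing the new market: 17964 - 4p = 5p - 11038, so p = 29002/9 ≈ 3222.4444 and q = 45668/9 ≈ 5074.2222.
Δq = 5074.2222 − 3879 = +1195.22.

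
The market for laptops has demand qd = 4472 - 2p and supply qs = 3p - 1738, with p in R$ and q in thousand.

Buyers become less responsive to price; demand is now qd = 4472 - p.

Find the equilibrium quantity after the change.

2919.5

Initially, 4472 - 2p = 3p - 1738, so 6210 = 5p and p = 1242, q = 1988.
With the change applied: demand qd = 4472 - p, supply qs = 3p - 1738.
Clearing the new market: 4472 - p = 3p - 1738, so p = 1552.5 and q = 2919.5.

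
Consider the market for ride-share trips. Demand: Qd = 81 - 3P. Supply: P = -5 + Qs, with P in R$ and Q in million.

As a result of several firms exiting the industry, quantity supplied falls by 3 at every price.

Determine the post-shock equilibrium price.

19.75

Original equilibrium: 81 - 3P = P + 5 gives 76 = 4P, so P = 19 and Q = 24.
After the shift, demand is Qd = 81 - 3P and supply is Qs = P + 2.
Clearing the new market: 81 - 3P = P + 2, so P = 19.75 and Q = 21.75.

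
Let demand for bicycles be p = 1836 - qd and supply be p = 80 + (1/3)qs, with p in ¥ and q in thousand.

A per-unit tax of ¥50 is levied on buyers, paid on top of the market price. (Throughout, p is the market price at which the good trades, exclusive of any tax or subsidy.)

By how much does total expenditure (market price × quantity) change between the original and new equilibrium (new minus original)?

Initially, 1836 - p = 3p - 240, so 2076 = 4p and p = 519, q = 1317.
Since buyers pay the price plus the tax, the effective demand curve becomes qd = 1786 - p.
Equate the new curves: 1786 - p = 3p - 240, giving 2026 = 4p, p = 506.5, q = 1279.5.
Expenditure moves from 519×1317 = 683523 to 506.5×1279.5 = 648066.75; change = -35456.25.

-35456.25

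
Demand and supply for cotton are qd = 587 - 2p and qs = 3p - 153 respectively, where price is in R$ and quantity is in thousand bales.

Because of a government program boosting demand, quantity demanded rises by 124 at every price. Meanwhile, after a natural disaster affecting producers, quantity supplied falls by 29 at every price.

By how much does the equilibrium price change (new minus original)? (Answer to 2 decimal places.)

Original equilibrium: 587 - 2p = 3p - 153 gives 740 = 5p, so p = 148 and q = 291.
The new curves are qd = 711 - 2p (demand) and qs = 3p - 182 (supply).
Clearing the new market: 711 - 2p = 3p - 182, so p = 178.6 and q = 353.8.
Δp = 178.6 − 148 = +30.60.

+30.60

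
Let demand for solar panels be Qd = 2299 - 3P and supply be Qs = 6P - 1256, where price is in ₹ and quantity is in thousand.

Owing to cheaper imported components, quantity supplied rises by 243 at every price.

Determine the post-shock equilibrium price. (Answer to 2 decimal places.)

368.00

Initially, 2299 - 3P = 6P - 1256, so 3555 = 9P and P = 395, Q = 1114.
After the shift, demand is Qd = 2299 - 3P and supply is Qs = 6P - 1013.
New equilibrium: 2299 - 3P = 6P - 1013 ⇒ 3312 = 9P ⇒ P = 368, Q = 1195.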